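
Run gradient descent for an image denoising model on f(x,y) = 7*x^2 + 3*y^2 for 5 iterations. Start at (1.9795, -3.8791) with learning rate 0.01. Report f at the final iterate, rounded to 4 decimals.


Gradient descent on f(x,y) = 7*x^2 + 3*y^2.
Starting point: (1.9795, -3.8791), alpha = 0.01
Step 1: grad_x = 2*7*1.9795 = 27.713, grad_y = 2*3*-3.8791 = -23.2746
  x_1 = 1.9795 - 0.01*27.713 = 1.7024
  y_1 = -3.8791 - 0.01*-23.2746 = -3.6464
Step 2: grad_x = 2*7*1.7024 = 23.8332, grad_y = 2*3*-3.6464 = -21.8781
  x_2 = 1.7024 - 0.01*23.8332 = 1.464
  y_2 = -3.6464 - 0.01*-21.8781 = -3.4276
Step 3: grad_x = 2*7*1.464 = 20.4965, grad_y = 2*3*-3.4276 = -20.5654
  x_3 = 1.464 - 0.01*20.4965 = 1.2591
  y_3 = -3.4276 - 0.01*-20.5654 = -3.2219
Step 4: grad_x = 2*7*1.2591 = 17.627, grad_y = 2*3*-3.2219 = -19.3315
  x_4 = 1.2591 - 0.01*17.627 = 1.0828
  y_4 = -3.2219 - 0.01*-19.3315 = -3.0286
Step 5: grad_x = 2*7*1.0828 = 15.1592, grad_y = 2*3*-3.0286 = -18.1716
  x_5 = 1.0828 - 0.01*15.1592 = 0.9312
  y_5 = -3.0286 - 0.01*-18.1716 = -2.8469
f(0.9312, -2.8469) = 7*0.9312^2 + 3*(-2.8469)^2 = 30.3844


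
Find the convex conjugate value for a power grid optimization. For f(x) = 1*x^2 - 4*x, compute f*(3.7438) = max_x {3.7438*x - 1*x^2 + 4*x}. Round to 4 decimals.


f*(y) = sup_x {y*x - a*x^2 - b*x} = sup_x {(y-b)*x - a*x^2}
FOC: (y - b) - 2a*x = 0 => x* = (y - b)/(2a)
x* = (3.7438 + 4)/(2*1) = 3.8719
f*(3.7438) = (y-b)^2/(4a) = (3.7438 + 4)^2/(4*1)
= 59.9664/4 = 14.9916


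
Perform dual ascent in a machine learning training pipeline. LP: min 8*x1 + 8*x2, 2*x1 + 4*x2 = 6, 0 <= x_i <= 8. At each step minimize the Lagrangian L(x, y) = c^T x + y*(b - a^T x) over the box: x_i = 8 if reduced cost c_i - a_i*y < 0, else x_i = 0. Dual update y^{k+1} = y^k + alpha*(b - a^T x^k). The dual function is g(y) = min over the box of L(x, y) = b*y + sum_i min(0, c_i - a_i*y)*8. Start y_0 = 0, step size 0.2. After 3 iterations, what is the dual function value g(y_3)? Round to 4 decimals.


Dual ascent for LP: min 8*x1 + 8*x2, 2*x1 + 4*x2 = 6, 0 <= x_i <= 8
Step 1: y^k = 0.0, reduced costs: (8.0, 8.0)
  x^k = (0.0, 0.0), subgradient = b - a^T x = 6.0
  y^{k+1} = 0.0 + 0.2*6.0 = 1.2
Step 2: y^k = 1.2, reduced costs: (5.6, 3.2)
  x^k = (0.0, 0.0), subgradient = b - a^T x = 6.0
  y^{k+1} = 1.2 + 0.2*6.0 = 2.4
Step 3: y^k = 2.4, reduced costs: (3.2, -1.6)
  x^k = (0.0, 8.0), subgradient = b - a^T x = -26.0
  y^{k+1} = 2.4 + 0.2*-26.0 = -2.8
Dual objective at y_3 = -2.8: reduced costs (13.6, 19.2), box minimizer x = (0.0, 0.0)
g(y_3) = b*y + (c1 - a1*y)*x1 + (c2 - a2*y)*x2 = 6*(-2.8) + 13.6*0.0 + 19.2*0.0 = -16.8 + 0.0 + 0.0 = -16.8


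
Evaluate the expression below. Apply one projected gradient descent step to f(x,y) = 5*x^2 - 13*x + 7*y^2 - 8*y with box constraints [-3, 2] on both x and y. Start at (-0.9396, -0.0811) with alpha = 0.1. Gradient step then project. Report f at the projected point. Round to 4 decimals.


Step 1: Compute gradient at (-0.9396, -0.0811).
grad_x = 2*5*-0.9396 - 13 = -22.396
grad_y = 2*7*-0.0811 - 8 = -9.1354
Step 2: Gradient step.
x_raw = -0.9396 - 0.1*-22.396 = 1.3
y_raw = -0.0811 - 0.1*-9.1354 = 0.8324
Step 3: Project onto [-3, 2].
x_proj = clip(1.3) = 1.3
y_proj = clip(0.8324) = 0.8324
Step 4: Evaluate f.
f(1.3, 0.8324) = -10.2588


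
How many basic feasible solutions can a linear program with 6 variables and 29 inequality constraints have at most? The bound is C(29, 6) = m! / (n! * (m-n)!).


Each vertex corresponds to some choice of n active constraints out of m, so the number of vertices is at most C(m, n) = m! / (n!(m-n)!).
m = 29, n = 6
Numerator: 29 * 28 * 27 * 26 * 25 * 24
Denominator: 6! = 720
C(29, 6) = 475020


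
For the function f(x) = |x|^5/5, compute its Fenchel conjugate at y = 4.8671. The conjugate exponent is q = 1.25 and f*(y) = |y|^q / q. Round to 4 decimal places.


The conjugate exponent q satisfies 1/p + 1/q = 1.
p = 5, so q = 5/(5 - 1) = 1.25
|y|^q = 4.8671^1.25 = 7.2292
f*(4.8671) = 7.2292 / 1.25 = 5.7833


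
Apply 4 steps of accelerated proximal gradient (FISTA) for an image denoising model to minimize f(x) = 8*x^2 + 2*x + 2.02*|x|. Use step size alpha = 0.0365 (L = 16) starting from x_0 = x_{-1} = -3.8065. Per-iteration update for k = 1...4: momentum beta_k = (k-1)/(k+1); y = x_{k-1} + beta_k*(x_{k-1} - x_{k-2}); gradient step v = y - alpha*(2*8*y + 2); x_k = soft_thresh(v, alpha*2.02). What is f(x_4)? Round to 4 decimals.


FISTA on f(x) = 8*x^2 + 2*x + 2.02*|x|
L = 16, alpha = 0.0365
Iteration 1: beta = 0.0, y = -3.8065 + 0.0*(-3.8065 + 3.8065) = -3.8065
  grad(y) = -58.904, v = y - alpha*grad = -1.6565
  prox(v) = soft_thresh(-1.6565, 0.0737) = -1.5828
Iteration 2: beta = 0.3333, y = -1.5828 + 0.3333*(-1.5828 + 3.8065) = -0.8415
  grad(y) = -11.4645, v = y - alpha*grad = -0.4231
  prox(v) = soft_thresh(-0.4231, 0.0737) = -0.3493
Iteration 3: beta = 0.5, y = -0.3493 + 0.5*(-0.3493 + 1.5828) = 0.2674
  grad(y) = 6.2779, v = y - alpha*grad = 0.0382
  prox(v) = soft_thresh(0.0382, 0.0737) = 0.0
Iteration 4: beta = 0.6, y = 0.0 + 0.6*(0.0 + 0.3493) = 0.2096
  grad(y) = 5.3537, v = y - alpha*grad = 0.0142
  prox(v) = soft_thresh(0.0142, 0.0737) = 0.0
f(x_4) = 8*0.0^2 + 2*0.0 + 2.02*|0.0| = 0.0


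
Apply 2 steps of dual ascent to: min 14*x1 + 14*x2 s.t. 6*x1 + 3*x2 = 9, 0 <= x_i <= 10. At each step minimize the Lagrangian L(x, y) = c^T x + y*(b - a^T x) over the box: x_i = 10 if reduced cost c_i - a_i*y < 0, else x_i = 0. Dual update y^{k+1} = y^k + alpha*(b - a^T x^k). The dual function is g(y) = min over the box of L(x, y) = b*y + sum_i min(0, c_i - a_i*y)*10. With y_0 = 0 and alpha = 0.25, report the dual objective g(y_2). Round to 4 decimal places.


Dual ascent for LP: min 14*x1 + 14*x2, 6*x1 + 3*x2 = 9, 0 <= x_i <= 10
Step 1: y^k = 0.0, reduced costs: (14.0, 14.0)
  x^k = (0.0, 0.0), subgradient = b - a^T x = 9.0
  y^{k+1} = 0.0 + 0.25*9.0 = 2.25
Step 2: y^k = 2.25, reduced costs: (0.5, 7.25)
  x^k = (0.0, 0.0), subgradient = b - a^T x = 9.0
  y^{k+1} = 2.25 + 0.25*9.0 = 4.5
Dual objective at y_2 = 4.5: reduced costs (-13.0, 0.5), box minimizer x = (10.0, 0.0)
g(y_2) = b*y + (c1 - a1*y)*x1 + (c2 - a2*y)*x2 = 9*4.5 + (-13.0)*10.0 + 0.5*0.0 = 40.5 - 130.0 + 0.0 = -89.5


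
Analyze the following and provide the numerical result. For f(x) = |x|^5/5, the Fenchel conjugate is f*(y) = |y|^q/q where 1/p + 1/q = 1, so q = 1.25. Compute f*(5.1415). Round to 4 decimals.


The conjugate exponent q satisfies 1/p + 1/q = 1.
p = 5, so q = 5/(5 - 1) = 1.25
|y|^q = 5.1415^1.25 = 7.7422
f*(5.1415) = 7.7422 / 1.25 = 6.1937


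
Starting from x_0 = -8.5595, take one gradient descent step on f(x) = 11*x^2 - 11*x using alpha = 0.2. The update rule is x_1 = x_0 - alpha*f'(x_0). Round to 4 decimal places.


We compute the gradient at x_0 and apply the update.
f'(x) = 22*x - 11
f'(-8.5595) = 22*-8.5595 - 11 = -199.309
x_1 = -8.5595 - 0.2*-199.309 = 31.3023


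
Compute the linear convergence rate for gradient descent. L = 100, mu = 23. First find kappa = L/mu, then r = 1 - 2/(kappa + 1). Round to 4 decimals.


Step 1: Compute the condition number.
kappa = L/mu = 100/23 = 4.3478
Step 2: Compute the convergence rate.
r = 1 - 2/(kappa + 1) = 1 - 2*mu/(L + mu) = (L - mu)/(L + mu) = 77/123 = 0.626


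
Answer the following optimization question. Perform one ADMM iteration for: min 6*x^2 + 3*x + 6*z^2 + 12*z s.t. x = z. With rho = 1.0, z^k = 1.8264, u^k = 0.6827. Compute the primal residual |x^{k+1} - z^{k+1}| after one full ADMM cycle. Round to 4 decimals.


ADMM iteration with rho = 1.0, z^k = 1.8264, u^k = 0.6827
Step 1: x-update.
Minimize 6*x^2 + 3*x + (1.0/2)*(x - 1.8264 + 0.6827)^2
FOC: (2*6 + 1.0)*x = -3 + 1.0*(1.8264 - 0.6827)
x^{k+1} = -0.1428
Step 2: z-update.
Minimize 6*z^2 + 12*z + (1.0/2)*(-0.1428 - z + 0.6827)^2
FOC: (2*6 + 1.0)*z = -12 + 1.0*(-0.1428 + 0.6827)
z^{k+1} = -0.8815
Step 3: u-update.
u^{k+1} = 0.6827 - 0.1428 + 0.8815 = 1.4215
Step 4: Primal residual = |-0.1428 + 0.8815| = 0.7388


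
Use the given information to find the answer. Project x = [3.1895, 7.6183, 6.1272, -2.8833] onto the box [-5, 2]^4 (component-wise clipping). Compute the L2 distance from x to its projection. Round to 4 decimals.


Project each component onto [-5, 2].
clip(3.1895) = 2.0, clip(7.6183) = 2.0, clip(6.1272) = 2.0, clip(-2.8833) = -2.8833
Projection = [2.0, 2.0, 2.0, -2.8833]
Squared diffs: [1.4149, 31.5653, 17.0338, 0.0]
Distance = sqrt(50.014) = 7.0721


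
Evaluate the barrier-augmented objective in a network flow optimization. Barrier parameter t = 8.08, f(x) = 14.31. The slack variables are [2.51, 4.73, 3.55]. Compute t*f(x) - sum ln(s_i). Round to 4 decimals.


Step 1: Compute log-barrier.
ln values: [0.9203, 1.5539, 1.2669]
phi = -(0.9203 + 1.5539 + 1.2669) = -3.7412
Step 2: Compute augmented objective.
t*f(x) = 8.08*14.31 = 115.6248
Total = 115.6248 - 3.7412 = 111.8836


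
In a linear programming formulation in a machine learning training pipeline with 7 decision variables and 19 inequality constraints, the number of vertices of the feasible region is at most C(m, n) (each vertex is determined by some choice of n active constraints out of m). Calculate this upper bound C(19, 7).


Each vertex corresponds to some choice of n active constraints out of m, so the number of vertices is at most C(m, n) = m! / (n!(m-n)!).
m = 19, n = 7
Numerator: 19 * 18 * 17 * 16 * 15 * 14 * 13
Denominator: 7! = 5040
C(19, 7) = 50388


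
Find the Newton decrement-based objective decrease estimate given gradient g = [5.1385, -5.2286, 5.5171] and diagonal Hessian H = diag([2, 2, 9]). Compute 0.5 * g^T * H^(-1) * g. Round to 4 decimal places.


Step 1: H is diagonal, so H^(-1) * g = [2.5693, -2.6143, 0.613].
Step 2: g^T H^(-1) g = sum_i g_i^2 / H_ii
  = (5.1385)^2/2 + (-5.2286)^2/2 + (5.5171)^2/9
  = 13.2021 + 13.6691 + 3.382 = 30.2533
Step 3: Objective decrease = 0.5 * g^T H^(-1) g = 15.1266


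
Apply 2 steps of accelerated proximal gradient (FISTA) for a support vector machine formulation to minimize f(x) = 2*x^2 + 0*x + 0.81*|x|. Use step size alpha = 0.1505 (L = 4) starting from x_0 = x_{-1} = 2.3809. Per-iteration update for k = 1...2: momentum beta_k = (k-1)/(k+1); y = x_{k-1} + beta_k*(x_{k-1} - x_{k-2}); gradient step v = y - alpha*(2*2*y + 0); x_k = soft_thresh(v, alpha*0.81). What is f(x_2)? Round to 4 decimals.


FISTA on f(x) = 2*x^2 + 0*x + 0.81*|x|
L = 4, alpha = 0.1505
Iteration 1: beta = 0.0, y = 2.3809 + 0.0*(2.3809 - 2.3809) = 2.3809
  grad(y) = 9.5236, v = y - alpha*grad = 0.9476
  prox(v) = soft_thresh(0.9476, 0.1219) = 0.8257
Iteration 2: beta = 0.3333, y = 0.8257 + 0.3333*(0.8257 - 2.3809) = 0.3073
  grad(y) = 1.2292, v = y - alpha*grad = 0.1223
  prox(v) = soft_thresh(0.1223, 0.1219) = 0.0004
f(x_2) = 2*0.0004^2 + 0*0.0004 + 0.81*|0.0004| = 0.0003


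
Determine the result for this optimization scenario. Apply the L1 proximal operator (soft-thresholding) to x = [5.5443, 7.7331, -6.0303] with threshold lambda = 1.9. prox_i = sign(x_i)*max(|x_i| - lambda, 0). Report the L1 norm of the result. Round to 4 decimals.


Soft-thresholding with lambda = 1.9:
prox(5.5443) = sign(5.5443)*max(|5.5443| - 1.9, 0) = 3.6443
prox(7.7331) = sign(7.7331)*max(|7.7331| - 1.9, 0) = 5.8331
prox(-6.0303) = sign(-6.0303)*max(|-6.0303| - 1.9, 0) = -4.1303
prox(x) = [3.6443, 5.8331, -4.1303]
||prox(x)||_1 = 3.6443 + 5.8331 + 4.1303 = 13.6077


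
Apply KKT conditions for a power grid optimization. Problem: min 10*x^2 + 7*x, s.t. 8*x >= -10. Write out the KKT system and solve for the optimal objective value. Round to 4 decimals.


Step 1: Try lambda = 0 (constraint inactive).
Stationarity: 2*10*x + 7 = 0
x* = -7/(2*10) = -0.35
Check constraint: 8*-0.35 = -2.8 >= -10 -- satisfied.
Step 2: Compute optimal value.
f(x*) = 10*(-0.35)^2 + 7*(-0.35) = -1.225


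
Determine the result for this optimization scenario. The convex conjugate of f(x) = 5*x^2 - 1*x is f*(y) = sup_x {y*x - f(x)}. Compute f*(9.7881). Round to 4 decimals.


f*(y) = sup_x {y*x - a*x^2 - b*x} = sup_x {(y-b)*x - a*x^2}
FOC: (y - b) - 2a*x = 0 => x* = (y - b)/(2a)
x* = (9.7881 + 1)/(2*5) = 1.0788
f*(9.7881) = (y-b)^2/(4a) = (9.7881 + 1)^2/(4*5)
= 116.3831/20 = 5.8192


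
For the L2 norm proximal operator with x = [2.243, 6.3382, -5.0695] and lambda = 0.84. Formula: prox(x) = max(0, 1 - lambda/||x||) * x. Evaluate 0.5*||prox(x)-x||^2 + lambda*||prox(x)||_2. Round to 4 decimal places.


Step 1: Compute ||x||.
||x|| = 8.4204
Step 2: Compute scaling factor.
scale = max(0, 1 - 0.84/8.4204) = 0.9002
Step 3: prox(x) = [2.0192, 5.7059, -4.5638]
||prox(x)|| = 7.5804
Step 4: Proximal objective.
0.5*||prox-x||^2 = 0.3528
lambda*||prox|| = 6.3675
Total = 6.7204


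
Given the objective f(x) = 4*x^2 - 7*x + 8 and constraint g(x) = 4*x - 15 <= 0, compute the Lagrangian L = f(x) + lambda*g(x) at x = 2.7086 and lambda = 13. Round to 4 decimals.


Step 1: Evaluate f(x).
f(2.7086) = 4*2.7086^2 - 7*2.7086 + 8 = 18.3859
Step 2: Evaluate g(x).
g(2.7086) = 4*2.7086 - 15 = -4.1656
Step 3: Compute Lagrangian.
L = 18.3859 + 13*-4.1656 = -35.7669


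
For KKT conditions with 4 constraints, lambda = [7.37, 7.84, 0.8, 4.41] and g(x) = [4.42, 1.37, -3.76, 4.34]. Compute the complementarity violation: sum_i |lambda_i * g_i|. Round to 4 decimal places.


KKT complementary slackness check:
lambda_1 * g_1 = 7.37 * 4.42 = 32.5754
lambda_2 * g_2 = 7.84 * 1.37 = 10.7408
lambda_3 * g_3 = 0.8 * -3.76 = -3.008
lambda_4 * g_4 = 4.41 * 4.34 = 19.1394
Total violation = 32.5754 + 10.7408 + 3.008 + 19.1394 = 65.4636


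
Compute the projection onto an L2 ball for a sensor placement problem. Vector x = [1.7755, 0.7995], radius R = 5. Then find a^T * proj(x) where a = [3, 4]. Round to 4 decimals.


Step 1: Compute ||x|| (intermediates to 6 decimals).
||x|| = sqrt(1.7755^2 + 0.7995^2) = 1.947203
Step 2: Project.
Since ||x|| <= R, proj = x (no scaling needed).
proj(x) = [1.7755, 0.7995]
Step 3: Dot product.
a^T * proj(x) = 3*1.7755 + 4*0.7995 = 8.5245


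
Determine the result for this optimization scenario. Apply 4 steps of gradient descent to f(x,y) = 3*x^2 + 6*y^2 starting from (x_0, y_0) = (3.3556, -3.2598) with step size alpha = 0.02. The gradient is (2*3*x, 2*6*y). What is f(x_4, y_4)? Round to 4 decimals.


Gradient descent on f(x,y) = 3*x^2 + 6*y^2.
Starting point: (3.3556, -3.2598), alpha = 0.02
Step 1: grad_x = 2*3*3.3556 = 20.1336, grad_y = 2*6*-3.2598 = -39.1176
  x_1 = 3.3556 - 0.02*20.1336 = 2.9529
  y_1 = -3.2598 - 0.02*-39.1176 = -2.4774
Step 2: grad_x = 2*3*2.9529 = 17.7176, grad_y = 2*6*-2.4774 = -29.7294
  x_2 = 2.9529 - 0.02*17.7176 = 2.5986
  y_2 = -2.4774 - 0.02*-29.7294 = -1.8829
Step 3: grad_x = 2*3*2.5986 = 15.5915, grad_y = 2*6*-1.8829 = -22.5943
  x_3 = 2.5986 - 0.02*15.5915 = 2.2867
  y_3 = -1.8829 - 0.02*-22.5943 = -1.431
Step 4: grad_x = 2*3*2.2867 = 13.7205, grad_y = 2*6*-1.431 = -17.1717
  x_4 = 2.2867 - 0.02*13.7205 = 2.0123
  y_4 = -1.431 - 0.02*-17.1717 = -1.0875
f(2.0123, -1.0875) = 3*2.0123^2 + 6*(-1.0875)^2 = 19.245


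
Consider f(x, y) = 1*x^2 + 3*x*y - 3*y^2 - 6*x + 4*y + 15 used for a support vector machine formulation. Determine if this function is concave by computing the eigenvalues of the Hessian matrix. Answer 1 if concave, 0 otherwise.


The Hessian of f(x,y) = 1*x^2 + 3*x*y - 3*y^2 - 6*x + 4*y + 15 is:
H = [[2, 3], [3, -6]]
Trace = 2 - 6 = -4
Determinant = 2*-6 - (3)^2 = -21
Discriminant = (-4)^2 - 4*-21 = 100.0
Eigenvalues: lambda_1 = -7.0, lambda_2 = 3.0
The function is not concave.

0


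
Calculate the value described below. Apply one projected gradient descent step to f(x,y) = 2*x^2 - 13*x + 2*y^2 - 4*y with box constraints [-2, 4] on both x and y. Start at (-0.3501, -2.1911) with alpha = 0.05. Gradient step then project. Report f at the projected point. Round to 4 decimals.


Step 1: Compute gradient at (-0.3501, -2.1911).
grad_x = 2*2*-0.3501 - 13 = -14.4004
grad_y = 2*2*-2.1911 - 4 = -12.7644
Step 2: Gradient step.
x_raw = -0.3501 - 0.05*-14.4004 = 0.3699
y_raw = -2.1911 - 0.05*-12.7644 = -1.5529
Step 3: Project onto [-2, 4].
x_proj = clip(0.3699) = 0.3699
y_proj = clip(-1.5529) = -1.5529
Step 4: Evaluate f.
f(0.3699, -1.5529) = 6.4991


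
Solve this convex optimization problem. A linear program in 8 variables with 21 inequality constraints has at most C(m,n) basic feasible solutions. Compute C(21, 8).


Each vertex corresponds to some choice of n active constraints out of m, so the number of vertices is at most C(m, n) = m! / (n!(m-n)!).
m = 21, n = 8
Numerator: 21 * 20 * 19 * 18 * 17 * 16 * 15 * 14
Denominator: 8! = 40320
C(21, 8) = 203490


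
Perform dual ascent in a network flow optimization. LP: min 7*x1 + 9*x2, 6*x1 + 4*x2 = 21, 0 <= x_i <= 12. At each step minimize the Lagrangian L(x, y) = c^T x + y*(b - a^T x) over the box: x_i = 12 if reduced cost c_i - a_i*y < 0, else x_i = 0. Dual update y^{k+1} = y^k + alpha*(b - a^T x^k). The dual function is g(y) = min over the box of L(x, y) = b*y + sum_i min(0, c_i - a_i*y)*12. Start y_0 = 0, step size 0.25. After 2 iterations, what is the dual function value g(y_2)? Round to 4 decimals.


Dual ascent for LP: min 7*x1 + 9*x2, 6*x1 + 4*x2 = 21, 0 <= x_i <= 12
Step 1: y^k = 0.0, reduced costs: (7.0, 9.0)
  x^k = (0.0, 0.0), subgradient = b - a^T x = 21.0
  y^{k+1} = 0.0 + 0.25*21.0 = 5.25
Step 2: y^k = 5.25, reduced costs: (-24.5, -12.0)
  x^k = (12.0, 12.0), subgradient = b - a^T x = -99.0
  y^{k+1} = 5.25 + 0.25*-99.0 = -19.5
Dual objective at y_2 = -19.5: reduced costs (124.0, 87.0), box minimizer x = (0.0, 0.0)
g(y_2) = b*y + (c1 - a1*y)*x1 + (c2 - a2*y)*x2 = 21*(-19.5) + 124.0*0.0 + 87.0*0.0 = -409.5 + 0.0 + 0.0 = -409.5


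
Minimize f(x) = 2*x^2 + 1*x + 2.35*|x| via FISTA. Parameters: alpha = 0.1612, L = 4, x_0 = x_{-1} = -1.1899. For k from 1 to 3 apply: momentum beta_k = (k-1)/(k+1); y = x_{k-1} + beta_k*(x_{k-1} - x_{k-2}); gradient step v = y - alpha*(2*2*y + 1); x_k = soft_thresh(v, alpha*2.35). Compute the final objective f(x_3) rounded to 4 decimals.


FISTA on f(x) = 2*x^2 + 1*x + 2.35*|x|
L = 4, alpha = 0.1612
Iteration 1: beta = 0.0, y = -1.1899 + 0.0*(-1.1899 + 1.1899) = -1.1899
  grad(y) = -3.7596, v = y - alpha*grad = -0.5839
  prox(v) = soft_thresh(-0.5839, 0.3788) = -0.205
Iteration 2: beta = 0.3333, y = -0.205 + 0.3333*(-0.205 + 1.1899) = 0.1233
  grad(y) = 1.493, v = y - alpha*grad = -0.1174
  prox(v) = soft_thresh(-0.1174, 0.3788) = 0.0
Iteration 3: beta = 0.5, y = 0.0 + 0.5*(0.0 + 0.205) = 0.1025
  grad(y) = 1.4101, v = y - alpha*grad = -0.1248
  prox(v) = soft_thresh(-0.1248, 0.3788) = 0.0
f(x_3) = 2*0.0^2 + 1*0.0 + 2.35*|0.0| = 0.0


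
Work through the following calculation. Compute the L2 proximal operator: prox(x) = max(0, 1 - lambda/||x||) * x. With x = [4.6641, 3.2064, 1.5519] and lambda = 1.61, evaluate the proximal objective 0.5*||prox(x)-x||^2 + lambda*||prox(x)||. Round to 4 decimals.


Step 1: Compute ||x||.
||x|| = 5.8688
Step 2: Compute scaling factor.
scale = max(0, 1 - 1.61/5.8688) = 0.7257
Step 3: prox(x) = [3.3846, 2.3268, 1.1262]
||prox(x)|| = 4.2588
Step 4: Proximal objective.
0.5*||prox-x||^2 = 1.2961
lambda*||prox|| = 6.8567
Total = 8.1528


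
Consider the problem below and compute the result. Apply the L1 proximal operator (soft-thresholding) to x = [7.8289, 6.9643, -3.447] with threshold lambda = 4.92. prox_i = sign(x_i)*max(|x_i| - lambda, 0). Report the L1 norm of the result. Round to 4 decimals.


Soft-thresholding with lambda = 4.92:
prox(7.8289) = sign(7.8289)*max(|7.8289| - 4.92, 0) = 2.9089
prox(6.9643) = sign(6.9643)*max(|6.9643| - 4.92, 0) = 2.0443
prox(-3.447) = sign(-3.447)*max(|-3.447| - 4.92, 0) = 0.0
prox(x) = [2.9089, 2.0443, 0.0]
||prox(x)||_1 = 2.9089 + 2.0443 + 0.0 = 4.9532


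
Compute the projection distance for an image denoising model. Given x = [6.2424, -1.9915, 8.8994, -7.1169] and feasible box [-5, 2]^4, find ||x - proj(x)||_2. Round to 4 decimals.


Project each component onto [-5, 2].
clip(6.2424) = 2.0, clip(-1.9915) = -1.9915, clip(8.8994) = 2.0, clip(-7.1169) = -5.0
Projection = [2.0, -1.9915, 2.0, -5.0]
Squared diffs: [17.998, 0.0, 47.6017, 4.4813]
Distance = sqrt(70.081) = 8.3714


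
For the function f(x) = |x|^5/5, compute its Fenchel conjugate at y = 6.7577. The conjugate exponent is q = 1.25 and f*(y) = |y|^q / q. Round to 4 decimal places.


The conjugate exponent q satisfies 1/p + 1/q = 1.
p = 5, so q = 5/(5 - 1) = 1.25
|y|^q = 6.7577^1.25 = 10.8955
f*(6.7577) = 10.8955 / 1.25 = 8.7164


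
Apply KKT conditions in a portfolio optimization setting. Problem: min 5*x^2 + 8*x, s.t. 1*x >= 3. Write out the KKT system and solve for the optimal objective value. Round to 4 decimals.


Step 1: Try lambda = 0 (constraint inactive).
x_unc = -8/(2*5) = -0.8
Check: 1*-0.8 = -0.8 < 3 -- violated!
Step 2: Constraint must be active: 1*x = 3
x* = 3/1 = 3.0
lambda = (2*5*3.0 + 8)/1 = 38.0
Step 3: Compute optimal value.
f(x*) = 5*3.0^2 + 8*3.0 = 69.0


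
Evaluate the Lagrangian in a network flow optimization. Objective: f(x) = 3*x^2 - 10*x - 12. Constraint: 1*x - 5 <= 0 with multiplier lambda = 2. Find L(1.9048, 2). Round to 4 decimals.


Step 1: Evaluate f(x).
f(1.9048) = 3*1.9048^2 - 10*1.9048 - 12 = -20.1632
Step 2: Evaluate g(x).
g(1.9048) = 1*1.9048 - 5 = -3.0952
Step 3: Compute Lagrangian.
L = -20.1632 + 2*-3.0952 = -26.3536


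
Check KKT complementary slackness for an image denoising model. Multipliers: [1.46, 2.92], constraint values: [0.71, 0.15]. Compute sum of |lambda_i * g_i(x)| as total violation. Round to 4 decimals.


KKT complementary slackness check:
lambda_1 * g_1 = 1.46 * 0.71 = 1.0366
lambda_2 * g_2 = 2.92 * 0.15 = 0.438
Total violation = 1.0366 + 0.438 = 1.4746


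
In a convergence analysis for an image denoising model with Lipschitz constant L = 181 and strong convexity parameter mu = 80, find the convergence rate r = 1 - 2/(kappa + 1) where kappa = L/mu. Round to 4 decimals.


Step 1: Compute the condition number.
kappa = L/mu = 181/80 = 2.2625
Step 2: Compute the convergence rate.
r = 1 - 2/(kappa + 1) = 1 - 2*mu/(L + mu) = (L - mu)/(L + mu) = 101/261 = 0.387


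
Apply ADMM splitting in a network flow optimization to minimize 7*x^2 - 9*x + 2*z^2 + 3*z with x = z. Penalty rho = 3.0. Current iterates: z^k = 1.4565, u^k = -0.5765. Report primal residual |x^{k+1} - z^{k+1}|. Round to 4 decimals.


ADMM iteration with rho = 3.0, z^k = 1.4565, u^k = -0.5765
Step 1: x-update.
Minimize 7*x^2 - 9*x + (3.0/2)*(x - 1.4565 - 0.5765)^2
FOC: (2*7 + 3.0)*x = 9 + 3.0*(1.4565 + 0.5765)
x^{k+1} = 0.8882
Step 2: z-update.
Minimize 2*z^2 + 3*z + (3.0/2)*(0.8882 - z - 0.5765)^2
FOC: (2*2 + 3.0)*z = -3 + 3.0*(0.8882 - 0.5765)
z^{k+1} = -0.295
Step 3: u-update.
u^{k+1} = -0.5765 + 0.8882 + 0.295 = 0.6067
Step 4: Primal residual = |0.8882 + 0.295| = 1.1832


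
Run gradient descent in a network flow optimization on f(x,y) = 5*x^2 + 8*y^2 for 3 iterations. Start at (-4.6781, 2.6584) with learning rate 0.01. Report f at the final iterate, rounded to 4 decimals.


Gradient descent on f(x,y) = 5*x^2 + 8*y^2.
Starting point: (-4.6781, 2.6584), alpha = 0.01
Step 1: grad_x = 2*5*-4.6781 = -46.781, grad_y = 2*8*2.6584 = 42.5344
  x_1 = -4.6781 - 0.01*-46.781 = -4.2103
  y_1 = 2.6584 - 0.01*42.5344 = 2.2331
Step 2: grad_x = 2*5*-4.2103 = -42.1029, grad_y = 2*8*2.2331 = 35.7289
  x_2 = -4.2103 - 0.01*-42.1029 = -3.7893
  y_2 = 2.2331 - 0.01*35.7289 = 1.8758
Step 3: grad_x = 2*5*-3.7893 = -37.8926, grad_y = 2*8*1.8758 = 30.0123
  x_3 = -3.7893 - 0.01*-37.8926 = -3.4103
  y_3 = 1.8758 - 0.01*30.0123 = 1.5756
f(-3.4103, 1.5756) = 5*(-3.4103)^2 + 8*1.5756^2 = 78.0132


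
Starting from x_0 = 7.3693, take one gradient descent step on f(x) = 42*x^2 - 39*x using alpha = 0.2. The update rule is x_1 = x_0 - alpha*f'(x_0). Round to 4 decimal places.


We compute the gradient at x_0 and apply the update.
f'(x) = 84*x - 39
f'(7.3693) = 84*7.3693 - 39 = 580.0212
x_1 = 7.3693 - 0.2*580.0212 = -108.6349


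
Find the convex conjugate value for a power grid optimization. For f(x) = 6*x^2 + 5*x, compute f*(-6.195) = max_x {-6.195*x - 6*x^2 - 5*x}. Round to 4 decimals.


f*(y) = sup_x {y*x - a*x^2 - b*x} = sup_x {(y-b)*x - a*x^2}
FOC: (y - b) - 2a*x = 0 => x* = (y - b)/(2a)
x* = (-6.195 - 5)/(2*6) = -0.9329
f*(-6.195) = (y-b)^2/(4a) = (-6.195 - 5)^2/(4*6)
= 125.328/24 = 5.222


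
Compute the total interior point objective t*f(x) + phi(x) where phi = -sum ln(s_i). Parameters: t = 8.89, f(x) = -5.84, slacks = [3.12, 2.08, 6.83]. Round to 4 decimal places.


Step 1: Compute log-barrier.
ln values: [1.1378, 0.7324, 1.9213]
phi = -(1.1378 + 0.7324 + 1.9213) = -3.7915
Step 2: Compute augmented objective.
t*f(x) = 8.89*-5.84 = -51.9176
Total = -51.9176 - 3.7915 = -55.7091


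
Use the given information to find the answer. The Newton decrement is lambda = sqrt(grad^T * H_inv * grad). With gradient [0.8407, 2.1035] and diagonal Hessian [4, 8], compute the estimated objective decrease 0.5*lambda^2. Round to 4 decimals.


Step 1: H is diagonal, so H^(-1) * g = [0.2102, 0.2629].
Step 2: g^T H^(-1) g = sum_i g_i^2 / H_ii
  = (0.8407)^2/4 + (2.1035)^2/8
  = 0.1767 + 0.5531 = 0.7298
Step 3: Objective decrease = 0.5 * g^T H^(-1) g = 0.3649


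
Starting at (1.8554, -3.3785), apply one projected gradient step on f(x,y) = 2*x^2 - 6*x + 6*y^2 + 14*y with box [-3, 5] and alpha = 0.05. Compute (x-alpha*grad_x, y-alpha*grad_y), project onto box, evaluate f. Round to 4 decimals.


Step 1: Compute gradient at (1.8554, -3.3785).
grad_x = 2*2*1.8554 - 6 = 1.4216
grad_y = 2*6*-3.3785 + 14 = -26.542
Step 2: Gradient step.
x_raw = 1.8554 - 0.05*1.4216 = 1.7843
y_raw = -3.3785 - 0.05*-26.542 = -2.0514
Step 3: Project onto [-3, 5].
x_proj = clip(1.7843) = 1.7843
y_proj = clip(-2.0514) = -2.0514
Step 4: Evaluate f.
f(1.7843, -2.0514) = -7.8085


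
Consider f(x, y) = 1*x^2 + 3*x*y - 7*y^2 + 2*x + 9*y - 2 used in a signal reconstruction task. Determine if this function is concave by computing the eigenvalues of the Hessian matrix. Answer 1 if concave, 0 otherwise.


The Hessian of f(x,y) = 1*x^2 + 3*x*y - 7*y^2 + 2*x + 9*y - 2 is:
H = [[2, 3], [3, -14]]
Trace = 2 - 14 = -12
Determinant = 2*-14 - (3)^2 = -37
Discriminant = (-12)^2 - 4*-37 = 292.0
Eigenvalues: lambda_1 = -14.544, lambda_2 = 2.544
The function is not concave.

0


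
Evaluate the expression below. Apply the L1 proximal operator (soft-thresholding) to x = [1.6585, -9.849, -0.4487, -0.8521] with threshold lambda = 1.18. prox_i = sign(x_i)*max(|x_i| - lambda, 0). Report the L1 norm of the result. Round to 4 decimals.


Soft-thresholding with lambda = 1.18:
prox(1.6585) = sign(1.6585)*max(|1.6585| - 1.18, 0) = 0.4785
prox(-9.849) = sign(-9.849)*max(|-9.849| - 1.18, 0) = -8.669
prox(-0.4487) = sign(-0.4487)*max(|-0.4487| - 1.18, 0) = 0.0
prox(-0.8521) = sign(-0.8521)*max(|-0.8521| - 1.18, 0) = 0.0
prox(x) = [0.4785, -8.669, 0.0, 0.0]
||prox(x)||_1 = 0.4785 + 8.669 + 0.0 + 0.0 = 9.1475


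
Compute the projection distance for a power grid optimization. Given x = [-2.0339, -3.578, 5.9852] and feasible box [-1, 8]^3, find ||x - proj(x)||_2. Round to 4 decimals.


Project each component onto [-1, 8].
clip(-2.0339) = -1.0, clip(-3.578) = -1.0, clip(5.9852) = 5.9852
Projection = [-1.0, -1.0, 5.9852]
Squared diffs: [1.0689, 6.6461, 0.0]
Distance = sqrt(7.715) = 2.7776


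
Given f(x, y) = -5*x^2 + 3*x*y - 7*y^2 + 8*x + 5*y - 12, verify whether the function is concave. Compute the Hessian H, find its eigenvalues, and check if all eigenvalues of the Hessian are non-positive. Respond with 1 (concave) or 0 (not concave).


The Hessian of f(x,y) = -5*x^2 + 3*x*y - 7*y^2 + 8*x + 5*y - 12 is:
H = [[-10, 3], [3, -14]]
Trace = -10 - 14 = -24
Determinant = -10*-14 - (3)^2 = 131
Discriminant = (-24)^2 - 4*131 = 52.0
Eigenvalues: lambda_1 = -15.6056, lambda_2 = -8.3944
The function is concave.

1


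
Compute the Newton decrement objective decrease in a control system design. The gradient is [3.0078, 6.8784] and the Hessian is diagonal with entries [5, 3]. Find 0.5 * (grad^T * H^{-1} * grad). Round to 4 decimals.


Step 1: H is diagonal, so H^(-1) * g = [0.6016, 2.2928].
Step 2: g^T H^(-1) g = sum_i g_i^2 / H_ii
  = (3.0078)^2/5 + (6.8784)^2/3
  = 1.8094 + 15.7708 = 17.5802
Step 3: Objective decrease = 0.5 * g^T H^(-1) g = 8.7901


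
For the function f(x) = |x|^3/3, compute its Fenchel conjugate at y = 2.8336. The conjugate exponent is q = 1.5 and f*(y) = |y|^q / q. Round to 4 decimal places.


The conjugate exponent q satisfies 1/p + 1/q = 1.
p = 3, so q = 3/(3 - 1) = 1.5
|y|^q = 2.8336^1.5 = 4.7699
f*(2.8336) = 4.7699 / 1.5 = 3.1799


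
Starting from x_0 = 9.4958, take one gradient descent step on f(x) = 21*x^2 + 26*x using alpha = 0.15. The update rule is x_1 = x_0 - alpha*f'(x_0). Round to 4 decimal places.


We compute the gradient at x_0 and apply the update.
f'(x) = 42*x + 26
f'(9.4958) = 42*9.4958 + 26 = 424.8236
x_1 = 9.4958 - 0.15*424.8236 = -54.2277


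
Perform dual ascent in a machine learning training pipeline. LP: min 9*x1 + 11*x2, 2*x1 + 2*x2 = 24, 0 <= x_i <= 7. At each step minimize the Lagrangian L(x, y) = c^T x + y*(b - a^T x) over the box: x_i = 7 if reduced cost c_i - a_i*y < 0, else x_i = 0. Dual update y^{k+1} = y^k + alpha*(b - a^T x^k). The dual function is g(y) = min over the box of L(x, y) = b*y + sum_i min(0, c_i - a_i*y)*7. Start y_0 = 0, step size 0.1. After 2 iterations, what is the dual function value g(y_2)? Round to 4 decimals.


Dual ascent for LP: min 9*x1 + 11*x2, 2*x1 + 2*x2 = 24, 0 <= x_i <= 7
Step 1: y^k = 0.0, reduced costs: (9.0, 11.0)
  x^k = (0.0, 0.0), subgradient = b - a^T x = 24.0
  y^{k+1} = 0.0 + 0.1*24.0 = 2.4
Step 2: y^k = 2.4, reduced costs: (4.2, 6.2)
  x^k = (0.0, 0.0), subgradient = b - a^T x = 24.0
  y^{k+1} = 2.4 + 0.1*24.0 = 4.8
Dual objective at y_2 = 4.8: reduced costs (-0.6, 1.4), box minimizer x = (7.0, 0.0)
g(y_2) = b*y + (c1 - a1*y)*x1 + (c2 - a2*y)*x2 = 24*4.8 + (-0.6)*7.0 + 1.4*0.0 = 115.2 - 4.2 + 0.0 = 111.0


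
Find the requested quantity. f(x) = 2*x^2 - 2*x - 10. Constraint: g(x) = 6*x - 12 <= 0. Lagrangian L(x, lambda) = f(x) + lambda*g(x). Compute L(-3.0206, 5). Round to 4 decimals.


Step 1: Evaluate f(x).
f(-3.0206) = 2*(-3.0206)^2 - 2*(-3.0206) - 10 = 14.2892
Step 2: Evaluate g(x).
g(-3.0206) = 6*-3.0206 - 12 = -30.1236
Step 3: Compute Lagrangian.
L = 14.2892 + 5*-30.1236 = -136.3288


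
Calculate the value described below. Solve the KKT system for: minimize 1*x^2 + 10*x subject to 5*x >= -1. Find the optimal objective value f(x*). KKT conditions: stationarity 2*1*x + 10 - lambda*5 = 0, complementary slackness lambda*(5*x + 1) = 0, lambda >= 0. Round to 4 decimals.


Step 1: Try lambda = 0 (constraint inactive).
x_unc = -10/(2*1) = -5.0
Check: 5*-5.0 = -25.0 < -1 -- violated!
Step 2: Constraint must be active: 5*x = -1
x* = -1/5 = -0.2
lambda = (2*1*(-0.2) + 10)/5 = 1.92
Step 3: Compute optimal value.
f(x*) = 1*(-0.2)^2 + 10*(-0.2) = -1.96


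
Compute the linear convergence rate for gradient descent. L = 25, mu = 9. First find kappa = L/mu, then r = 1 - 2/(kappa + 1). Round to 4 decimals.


Step 1: Compute the condition number.
kappa = L/mu = 25/9 = 2.7778
Step 2: Compute the convergence rate.
r = 1 - 2/(kappa + 1) = 1 - 2*mu/(L + mu) = (L - mu)/(L + mu) = 16/34 = 0.4706


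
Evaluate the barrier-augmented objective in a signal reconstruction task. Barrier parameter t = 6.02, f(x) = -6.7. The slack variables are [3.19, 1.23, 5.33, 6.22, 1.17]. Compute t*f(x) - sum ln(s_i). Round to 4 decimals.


Step 1: Compute log-barrier.
ln values: [1.16, 0.207, 1.6734, 1.8278, 0.157]
phi = -(1.16 + 0.207 + 1.6734 + 1.8278 + 0.157) = -5.0252
Step 2: Compute augmented objective.
t*f(x) = 6.02*-6.7 = -40.334
Total = -40.334 - 5.0252 = -45.3592


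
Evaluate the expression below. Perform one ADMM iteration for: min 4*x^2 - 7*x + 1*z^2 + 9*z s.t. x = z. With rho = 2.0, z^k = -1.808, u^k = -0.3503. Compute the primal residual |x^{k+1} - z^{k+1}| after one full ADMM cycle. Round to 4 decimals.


ADMM iteration with rho = 2.0, z^k = -1.808, u^k = -0.3503
Step 1: x-update.
Minimize 4*x^2 - 7*x + (2.0/2)*(x + 1.808 - 0.3503)^2
FOC: (2*4 + 2.0)*x = 7 + 2.0*(-1.808 + 0.3503)
x^{k+1} = 0.4085
Step 2: z-update.
Minimize 1*z^2 + 9*z + (2.0/2)*(0.4085 - z - 0.3503)^2
FOC: (2*1 + 2.0)*z = -9 + 2.0*(0.4085 - 0.3503)
z^{k+1} = -2.2209
Step 3: u-update.
u^{k+1} = -0.3503 + 0.4085 + 2.2209 = 2.2791
Step 4: Primal residual = |0.4085 + 2.2209| = 2.6294


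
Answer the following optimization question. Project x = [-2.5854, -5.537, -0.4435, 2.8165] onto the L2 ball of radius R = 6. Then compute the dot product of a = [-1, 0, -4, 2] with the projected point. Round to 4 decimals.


Step 1: Compute ||x|| (intermediates to 6 decimals).
||x|| = sqrt((-2.5854)^2 + (-5.537)^2 + (-0.4435)^2 + 2.8165^2) = 6.743295
Step 2: Project.
Since ||x|| > R, scale = R/||x|| = 6/6.743295 = 0.889773, proj(x) = scale * x
proj(x) = [-2.300419, -4.926673, -0.394614, 2.506046]
Step 3: Dot product.
a^T * proj(x) = -1*(-2.300419) + 0*(-4.926673) - 4*(-0.394614) + 2*2.506046 = 8.891


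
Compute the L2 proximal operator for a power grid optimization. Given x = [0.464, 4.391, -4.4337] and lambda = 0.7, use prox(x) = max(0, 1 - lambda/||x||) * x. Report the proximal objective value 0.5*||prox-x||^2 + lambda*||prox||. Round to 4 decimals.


Step 1: Compute ||x||.
||x|| = 6.2573
Step 2: Compute scaling factor.
scale = max(0, 1 - 0.7/6.2573) = 0.8881
Step 3: prox(x) = [0.4121, 3.8998, -3.9377]
||prox(x)|| = 5.5573
Step 4: Proximal objective.
0.5*||prox-x||^2 = 0.245
lambda*||prox|| = 3.8901
Total = 4.1351


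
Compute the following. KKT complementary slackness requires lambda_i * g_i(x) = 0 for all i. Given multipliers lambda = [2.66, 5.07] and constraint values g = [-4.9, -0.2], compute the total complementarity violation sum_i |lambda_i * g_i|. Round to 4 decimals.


KKT complementary slackness check:
lambda_1 * g_1 = 2.66 * -4.9 = -13.034
lambda_2 * g_2 = 5.07 * -0.2 = -1.014
Total violation = 13.034 + 1.014 = 14.048


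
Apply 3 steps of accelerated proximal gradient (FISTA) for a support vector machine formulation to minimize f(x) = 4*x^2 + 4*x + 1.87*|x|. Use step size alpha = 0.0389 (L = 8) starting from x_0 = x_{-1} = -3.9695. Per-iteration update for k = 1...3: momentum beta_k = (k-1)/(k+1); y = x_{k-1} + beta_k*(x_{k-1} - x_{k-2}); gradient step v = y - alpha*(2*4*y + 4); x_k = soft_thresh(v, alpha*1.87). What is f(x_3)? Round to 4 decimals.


FISTA on f(x) = 4*x^2 + 4*x + 1.87*|x|
L = 8, alpha = 0.0389
Iteration 1: beta = 0.0, y = -3.9695 + 0.0*(-3.9695 + 3.9695) = -3.9695
  grad(y) = -27.756, v = y - alpha*grad = -2.8898
  prox(v) = soft_thresh(-2.8898, 0.0727) = -2.817
Iteration 2: beta = 0.3333, y = -2.817 + 0.3333*(-2.817 + 3.9695) = -2.4329
  grad(y) = -15.4632, v = y - alpha*grad = -1.8314
  prox(v) = soft_thresh(-1.8314, 0.0727) = -1.7586
Iteration 3: beta = 0.5, y = -1.7586 + 0.5*(-1.7586 + 2.817) = -1.2294
  grad(y) = -5.8355, v = y - alpha*grad = -1.0024
  prox(v) = soft_thresh(-1.0024, 0.0727) = -0.9297
f(x_3) = 4*(-0.9297)^2 + 4*(-0.9297) + 1.87*|-0.9297| = 1.4771


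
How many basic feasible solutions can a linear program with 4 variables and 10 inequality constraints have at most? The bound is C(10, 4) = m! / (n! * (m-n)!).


Each vertex corresponds to some choice of n active constraints out of m, so the number of vertices is at most C(m, n) = m! / (n!(m-n)!).
m = 10, n = 4
Numerator: 10 * 9 * 8 * 7
Denominator: 4! = 24
C(10, 4) = 210


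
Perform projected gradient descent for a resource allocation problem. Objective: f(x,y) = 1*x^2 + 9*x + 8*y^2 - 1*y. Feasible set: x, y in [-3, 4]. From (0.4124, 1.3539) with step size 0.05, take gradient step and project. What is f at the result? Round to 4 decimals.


Step 1: Compute gradient at (0.4124, 1.3539).
grad_x = 2*1*0.4124 + 9 = 9.8248
grad_y = 2*8*1.3539 - 1 = 20.6624
Step 2: Gradient step.
x_raw = 0.4124 - 0.05*9.8248 = -0.0788
y_raw = 1.3539 - 0.05*20.6624 = 0.3208
Step 3: Project onto [-3, 4].
x_proj = clip(-0.0788) = -0.0788
y_proj = clip(0.3208) = 0.3208
Step 4: Evaluate f.
f(-0.0788, 0.3208) = -0.2009


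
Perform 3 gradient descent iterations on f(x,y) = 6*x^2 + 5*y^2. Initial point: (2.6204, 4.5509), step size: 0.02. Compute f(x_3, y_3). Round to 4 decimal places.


Gradient descent on f(x,y) = 6*x^2 + 5*y^2.
Starting point: (2.6204, 4.5509), alpha = 0.02
Step 1: grad_x = 2*6*2.6204 = 31.4448, grad_y = 2*5*4.5509 = 45.509
  x_1 = 2.6204 - 0.02*31.4448 = 1.9915
  y_1 = 4.5509 - 0.02*45.509 = 3.6407
Step 2: grad_x = 2*6*1.9915 = 23.898, grad_y = 2*5*3.6407 = 36.4072
  x_2 = 1.9915 - 0.02*23.898 = 1.5135
  y_2 = 3.6407 - 0.02*36.4072 = 2.9126
Step 3: grad_x = 2*6*1.5135 = 18.1625, grad_y = 2*5*2.9126 = 29.1258
  x_3 = 1.5135 - 0.02*18.1625 = 1.1503
  y_3 = 2.9126 - 0.02*29.1258 = 2.3301
f(1.1503, 2.3301) = 6*1.1503^2 + 5*2.3301^2 = 35.085


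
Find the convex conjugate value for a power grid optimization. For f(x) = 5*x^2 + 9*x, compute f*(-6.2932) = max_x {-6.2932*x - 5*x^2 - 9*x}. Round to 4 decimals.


f*(y) = sup_x {y*x - a*x^2 - b*x} = sup_x {(y-b)*x - a*x^2}
FOC: (y - b) - 2a*x = 0 => x* = (y - b)/(2a)
x* = (-6.2932 - 9)/(2*5) = -1.5293
f*(-6.2932) = (y-b)^2/(4a) = (-6.2932 - 9)^2/(4*5)
= 233.882/20 = 11.6941


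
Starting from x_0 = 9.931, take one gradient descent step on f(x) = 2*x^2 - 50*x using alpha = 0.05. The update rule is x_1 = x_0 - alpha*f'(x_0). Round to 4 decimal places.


We compute the gradient at x_0 and apply the update.
f'(x) = 4*x - 50
f'(9.931) = 4*9.931 - 50 = -10.276
x_1 = 9.931 - 0.05*-10.276 = 10.4448


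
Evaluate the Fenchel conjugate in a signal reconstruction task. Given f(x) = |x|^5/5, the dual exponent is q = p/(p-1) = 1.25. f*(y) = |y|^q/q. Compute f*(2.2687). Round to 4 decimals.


The conjugate exponent q satisfies 1/p + 1/q = 1.
p = 5, so q = 5/(5 - 1) = 1.25
|y|^q = 2.2687^1.25 = 2.7843
f*(2.2687) = 2.7843 / 1.25 = 2.2275


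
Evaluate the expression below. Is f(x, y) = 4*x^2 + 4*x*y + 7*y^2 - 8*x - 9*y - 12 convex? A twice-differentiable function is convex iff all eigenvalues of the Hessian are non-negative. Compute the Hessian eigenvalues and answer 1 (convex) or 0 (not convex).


The Hessian of f(x,y) = 4*x^2 + 4*x*y + 7*y^2 - 8*x - 9*y - 12 is:
H = [[8, 4], [4, 14]]
Trace = 8 + 14 = 22
Determinant = 8*14 - (4)^2 = 96
Discriminant = (22)^2 - 4*96 = 100.0
Eigenvalues: lambda_1 = 6.0, lambda_2 = 16.0
The function is convex.

1


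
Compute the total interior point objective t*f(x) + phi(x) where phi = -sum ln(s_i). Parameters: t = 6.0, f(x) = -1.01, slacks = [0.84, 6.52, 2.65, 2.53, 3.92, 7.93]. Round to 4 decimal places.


Step 1: Compute log-barrier.
ln values: [-0.1744, 1.8749, 0.9746, 0.9282, 1.3661, 2.0707]
phi = -(-0.1744 + 1.8749 + 0.9746 + 0.9282 + 1.3661 + 2.0707) = -7.04
Step 2: Compute augmented objective.
t*f(x) = 6.0*-1.01 = -6.06
Total = -6.06 - 7.04 = -13.1


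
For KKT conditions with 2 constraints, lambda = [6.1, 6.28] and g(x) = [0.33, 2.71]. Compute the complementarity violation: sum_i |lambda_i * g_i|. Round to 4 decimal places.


KKT complementary slackness check:
lambda_1 * g_1 = 6.1 * 0.33 = 2.013
lambda_2 * g_2 = 6.28 * 2.71 = 17.0188
Total violation = 2.013 + 17.0188 = 19.0318


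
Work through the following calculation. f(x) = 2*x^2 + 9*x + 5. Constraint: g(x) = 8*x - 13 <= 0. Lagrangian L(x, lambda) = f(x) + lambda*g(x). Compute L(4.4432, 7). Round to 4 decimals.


Step 1: Evaluate f(x).
f(4.4432) = 2*4.4432^2 + 9*4.4432 + 5 = 84.4729
Step 2: Evaluate g(x).
g(4.4432) = 8*4.4432 - 13 = 22.5456
Step 3: Compute Lagrangian.
L = 84.4729 + 7*22.5456 = 242.2921


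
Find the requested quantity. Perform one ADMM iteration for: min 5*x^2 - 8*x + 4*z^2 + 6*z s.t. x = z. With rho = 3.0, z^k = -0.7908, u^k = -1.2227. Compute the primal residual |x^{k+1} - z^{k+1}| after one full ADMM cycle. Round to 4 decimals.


ADMM iteration with rho = 3.0, z^k = -0.7908, u^k = -1.2227
Step 1: x-update.
Minimize 5*x^2 - 8*x + (3.0/2)*(x + 0.7908 - 1.2227)^2
FOC: (2*5 + 3.0)*x = 8 + 3.0*(-0.7908 + 1.2227)
x^{k+1} = 0.7151
Step 2: z-update.
Minimize 4*z^2 + 6*z + (3.0/2)*(0.7151 - z - 1.2227)^2
FOC: (2*4 + 3.0)*z = -6 + 3.0*(0.7151 - 1.2227)
z^{k+1} = -0.6839
Step 3: u-update.
u^{k+1} = -1.2227 + 0.7151 + 0.6839 = 0.1763
Step 4: Primal residual = |0.7151 + 0.6839| = 1.399
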